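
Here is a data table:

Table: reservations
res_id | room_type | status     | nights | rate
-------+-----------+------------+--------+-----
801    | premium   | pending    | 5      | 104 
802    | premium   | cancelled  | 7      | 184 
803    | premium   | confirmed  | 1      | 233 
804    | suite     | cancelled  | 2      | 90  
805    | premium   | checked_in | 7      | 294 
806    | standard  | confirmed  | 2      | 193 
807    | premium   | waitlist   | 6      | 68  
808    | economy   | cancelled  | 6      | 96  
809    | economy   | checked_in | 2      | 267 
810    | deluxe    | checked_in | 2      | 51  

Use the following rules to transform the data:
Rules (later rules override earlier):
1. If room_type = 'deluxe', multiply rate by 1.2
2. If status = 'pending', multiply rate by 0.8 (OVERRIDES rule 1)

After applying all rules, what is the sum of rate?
1569.4

Step 1: Rule 2 takes priority for records with status = 'pending'
  - 1 records: 104 × 0.8 = 83.2
Step 2: Rule 1 applies to remaining records with room_type = 'deluxe'
  - 1 records: 51 × 1.2 = 61.2
Step 3: Other records unchanged: 1425
Step 4: Final sum = 83.2 + 61.2 + 1425 = 1569.4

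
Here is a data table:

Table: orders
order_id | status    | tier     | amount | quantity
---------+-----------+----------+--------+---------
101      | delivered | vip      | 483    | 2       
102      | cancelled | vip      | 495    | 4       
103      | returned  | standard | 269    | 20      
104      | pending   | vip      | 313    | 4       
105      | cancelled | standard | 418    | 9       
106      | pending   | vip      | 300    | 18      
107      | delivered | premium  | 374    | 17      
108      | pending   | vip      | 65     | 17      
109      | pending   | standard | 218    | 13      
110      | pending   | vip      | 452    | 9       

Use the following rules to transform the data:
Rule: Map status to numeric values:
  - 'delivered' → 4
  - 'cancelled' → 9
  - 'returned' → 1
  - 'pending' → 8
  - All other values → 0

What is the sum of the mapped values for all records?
67

Step 1: Apply mapping to each record
Step 2: Count by status:
  'delivered': 2 records × 4 = 8
  'cancelled': 2 records × 9 = 18
  'returned': 1 records × 1 = 1
  'pending': 5 records × 8 = 40
Step 3: Sum all mapped values = 67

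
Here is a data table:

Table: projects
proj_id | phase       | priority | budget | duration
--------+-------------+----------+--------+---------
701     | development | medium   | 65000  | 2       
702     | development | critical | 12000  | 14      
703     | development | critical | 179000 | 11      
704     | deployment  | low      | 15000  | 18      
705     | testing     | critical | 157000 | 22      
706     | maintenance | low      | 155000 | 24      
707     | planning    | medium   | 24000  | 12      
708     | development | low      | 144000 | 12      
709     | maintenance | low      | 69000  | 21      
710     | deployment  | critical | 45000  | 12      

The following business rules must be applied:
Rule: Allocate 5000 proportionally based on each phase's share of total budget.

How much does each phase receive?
deployment: 346.82, development: 2312.14, maintenance: 1294.8, planning: 138.73, testing: 907.51

Step 1: Calculate total budget = 865000
Step 2: Calculate each phase's proportion:
  deployment: 60000/865000 = 6.94% → 346.82
  development: 400000/865000 = 46.24% → 2312.14
  maintenance: 224000/865000 = 25.90% → 1294.8
  planning: 24000/865000 = 2.77% → 138.73
  testing: 157000/865000 = 18.15% → 907.51
Step 3: Verify: sum of allocations ≈ 5000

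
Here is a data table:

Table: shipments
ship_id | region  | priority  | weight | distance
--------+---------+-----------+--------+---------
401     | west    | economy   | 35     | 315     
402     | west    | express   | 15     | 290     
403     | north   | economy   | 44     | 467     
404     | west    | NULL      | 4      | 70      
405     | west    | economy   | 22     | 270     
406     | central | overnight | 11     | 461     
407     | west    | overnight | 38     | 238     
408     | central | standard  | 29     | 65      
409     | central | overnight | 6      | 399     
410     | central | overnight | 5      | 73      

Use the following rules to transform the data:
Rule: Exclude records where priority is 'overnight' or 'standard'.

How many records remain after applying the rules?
5

Step 1: Count records to exclude
  - 4 (overnight) + 1 (standard) = 5 records
Step 2: Total records: 10
Step 3: Remaining = 10 - 5 = 5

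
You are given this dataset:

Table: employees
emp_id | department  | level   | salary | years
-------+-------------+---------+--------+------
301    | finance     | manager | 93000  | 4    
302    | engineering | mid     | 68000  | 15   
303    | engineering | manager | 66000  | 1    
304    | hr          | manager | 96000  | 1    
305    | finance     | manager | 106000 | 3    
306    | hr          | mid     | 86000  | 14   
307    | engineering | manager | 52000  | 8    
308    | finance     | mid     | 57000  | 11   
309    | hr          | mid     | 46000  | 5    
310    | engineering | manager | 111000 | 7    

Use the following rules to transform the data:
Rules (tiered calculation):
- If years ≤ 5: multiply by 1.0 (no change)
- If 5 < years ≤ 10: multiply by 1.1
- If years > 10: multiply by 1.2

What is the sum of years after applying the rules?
78.5

Step 1: Tier 1 (years ≤ 5): 5 records, sum = 14 × 1.0 = 14.0
Step 2: Tier 2 (5 < years ≤ 10): 2 records, sum = 15 × 1.1 = 16.5
Step 3: Tier 3 (years > 10): 3 records, sum = 40 × 1.2 = 48.0
Step 4: Final sum = 14.0 + 16.5 + 48.0 = 78.5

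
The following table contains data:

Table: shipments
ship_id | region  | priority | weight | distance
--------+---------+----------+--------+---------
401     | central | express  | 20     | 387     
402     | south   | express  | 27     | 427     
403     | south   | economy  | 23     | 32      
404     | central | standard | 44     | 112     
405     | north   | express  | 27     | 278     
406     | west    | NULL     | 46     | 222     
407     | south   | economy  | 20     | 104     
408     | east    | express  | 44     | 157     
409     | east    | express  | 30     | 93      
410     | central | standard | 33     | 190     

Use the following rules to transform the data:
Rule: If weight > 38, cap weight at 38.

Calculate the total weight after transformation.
294

Step 1: 3 records have weight > 38
Step 2: These records originally summed to 134
Step 3: After capping: 3 × 38 = 114
Step 4: Unaffected records sum: 180
Step 5: Final sum = 114 + 180 = 294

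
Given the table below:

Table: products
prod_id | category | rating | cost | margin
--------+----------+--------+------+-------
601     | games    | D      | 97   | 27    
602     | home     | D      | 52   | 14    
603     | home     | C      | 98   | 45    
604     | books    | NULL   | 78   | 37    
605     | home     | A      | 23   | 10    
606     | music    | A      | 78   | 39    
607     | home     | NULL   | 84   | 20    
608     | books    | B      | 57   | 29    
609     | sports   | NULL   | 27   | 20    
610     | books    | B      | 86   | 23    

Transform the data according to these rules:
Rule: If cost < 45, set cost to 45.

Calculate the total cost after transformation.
720

Step 1: 2 records have cost < 45
Step 2: These records originally summed to 50
Step 3: After setting to minimum: 2 × 45 = 90
Step 4: Unaffected records sum: 630
Step 5: Final sum = 90 + 630 = 720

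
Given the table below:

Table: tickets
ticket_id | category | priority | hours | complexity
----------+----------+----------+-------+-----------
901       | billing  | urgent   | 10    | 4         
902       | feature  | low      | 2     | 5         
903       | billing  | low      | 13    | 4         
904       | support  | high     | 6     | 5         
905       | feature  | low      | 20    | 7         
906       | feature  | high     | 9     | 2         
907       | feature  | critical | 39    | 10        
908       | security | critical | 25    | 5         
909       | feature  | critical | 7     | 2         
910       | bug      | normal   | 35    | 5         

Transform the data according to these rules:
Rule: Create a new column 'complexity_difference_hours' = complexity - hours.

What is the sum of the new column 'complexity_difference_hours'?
-117

Step 1: For each record, compute complexity - hours
Example calculations:
  4 - 10 = -6
  5 - 2 = 3
  4 - 13 = -9
  ...
Step 2: Sum all derived values
Step 3: Total = -117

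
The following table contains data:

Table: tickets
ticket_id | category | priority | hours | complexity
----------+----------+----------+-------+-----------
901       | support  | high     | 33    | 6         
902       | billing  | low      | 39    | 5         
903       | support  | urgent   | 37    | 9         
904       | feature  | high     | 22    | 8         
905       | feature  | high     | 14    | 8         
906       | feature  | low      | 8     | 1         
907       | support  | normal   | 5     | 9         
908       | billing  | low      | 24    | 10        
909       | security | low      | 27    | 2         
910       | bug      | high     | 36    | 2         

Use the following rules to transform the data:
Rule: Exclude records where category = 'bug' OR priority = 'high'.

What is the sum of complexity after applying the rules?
36

Step 1: Find records where category = 'bug' OR priority = 'high'
Step 2: 4 records match, summing to 24
Step 3: Original sum: 60
Step 4: Remaining sum = 60 - 24 = 36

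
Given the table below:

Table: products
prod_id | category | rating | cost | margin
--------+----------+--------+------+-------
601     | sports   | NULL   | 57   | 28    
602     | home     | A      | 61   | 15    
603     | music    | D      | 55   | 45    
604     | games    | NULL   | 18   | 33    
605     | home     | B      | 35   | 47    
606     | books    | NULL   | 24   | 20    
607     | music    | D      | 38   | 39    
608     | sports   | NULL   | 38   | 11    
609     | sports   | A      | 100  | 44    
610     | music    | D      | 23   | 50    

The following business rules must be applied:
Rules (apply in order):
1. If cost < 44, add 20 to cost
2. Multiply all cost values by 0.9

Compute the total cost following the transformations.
512.1

Step 1: Apply Rule 1 - Add 20 to records with cost < 44
  - 6 records affected: 176 + (6 × 20) = 296
  - Unaffected records: 273
  - Sum after Rule 1: 569
Step 2: Apply Rule 2 - Multiply all by 0.9
  - 569 × 0.9 = 512.1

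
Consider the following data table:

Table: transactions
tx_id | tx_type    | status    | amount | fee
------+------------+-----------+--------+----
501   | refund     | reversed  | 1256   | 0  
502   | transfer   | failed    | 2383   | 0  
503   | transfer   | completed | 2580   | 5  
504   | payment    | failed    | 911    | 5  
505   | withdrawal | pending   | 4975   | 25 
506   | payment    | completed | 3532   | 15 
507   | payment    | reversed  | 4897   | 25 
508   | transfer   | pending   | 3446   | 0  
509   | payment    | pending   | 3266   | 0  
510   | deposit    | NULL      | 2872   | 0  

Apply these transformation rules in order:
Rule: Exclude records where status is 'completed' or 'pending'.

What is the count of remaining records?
5

Step 1: Count records to exclude
  - 2 (completed) + 3 (pending) = 5 records
Step 2: Total records: 10
Step 3: Remaining = 10 - 5 = 5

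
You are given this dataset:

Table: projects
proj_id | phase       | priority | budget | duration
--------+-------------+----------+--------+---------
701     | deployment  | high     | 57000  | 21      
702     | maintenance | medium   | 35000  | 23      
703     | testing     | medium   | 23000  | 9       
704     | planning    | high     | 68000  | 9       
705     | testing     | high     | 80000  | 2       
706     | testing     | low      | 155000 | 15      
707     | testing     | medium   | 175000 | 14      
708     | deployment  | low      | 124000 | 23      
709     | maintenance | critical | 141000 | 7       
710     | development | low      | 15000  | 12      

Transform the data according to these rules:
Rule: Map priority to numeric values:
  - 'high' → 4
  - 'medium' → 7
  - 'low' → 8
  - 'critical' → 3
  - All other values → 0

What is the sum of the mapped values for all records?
60

Step 1: Apply mapping to each record
Step 2: Count by status:
  'high': 3 records × 4 = 12
  'medium': 3 records × 7 = 21
  'low': 3 records × 8 = 24
  'critical': 1 records × 3 = 3
Step 3: Sum all mapped values = 60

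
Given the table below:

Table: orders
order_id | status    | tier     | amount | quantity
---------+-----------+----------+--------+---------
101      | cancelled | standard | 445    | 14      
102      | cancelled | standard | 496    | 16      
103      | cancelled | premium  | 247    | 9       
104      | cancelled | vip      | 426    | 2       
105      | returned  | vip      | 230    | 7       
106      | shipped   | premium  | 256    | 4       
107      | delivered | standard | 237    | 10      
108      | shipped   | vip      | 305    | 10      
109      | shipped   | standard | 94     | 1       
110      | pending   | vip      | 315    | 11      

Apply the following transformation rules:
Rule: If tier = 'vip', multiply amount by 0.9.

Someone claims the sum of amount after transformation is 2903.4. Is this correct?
No, the correct result is 2923.4.

Step 1: Calculate the correct sum after transformation
Step 2: Apply multiplier 0.9 to records where tier = 'vip'
Step 3: Correct result = 2923.4
Step 4: Claimed result = 2903.4
Step 5: 2923.4 ≠ 2903.4
Conclusion: The claimed result is incorrect. The correct answer is 2923.4.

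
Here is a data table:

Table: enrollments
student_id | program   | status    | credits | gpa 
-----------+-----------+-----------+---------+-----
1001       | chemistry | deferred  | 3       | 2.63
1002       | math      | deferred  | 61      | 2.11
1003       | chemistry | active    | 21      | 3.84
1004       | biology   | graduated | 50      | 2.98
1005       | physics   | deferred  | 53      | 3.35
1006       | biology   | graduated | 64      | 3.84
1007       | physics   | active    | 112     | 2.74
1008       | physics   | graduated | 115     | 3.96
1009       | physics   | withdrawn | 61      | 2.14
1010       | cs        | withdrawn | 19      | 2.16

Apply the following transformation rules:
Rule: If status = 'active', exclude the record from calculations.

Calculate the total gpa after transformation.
23.17

Step 1: Identify records where status = 'active'
Step 2: The excluded records sum to 6.58
Step 3: Original total gpa = 29.75
Step 4: Remaining total = 29.75 - 6.58 = 23.17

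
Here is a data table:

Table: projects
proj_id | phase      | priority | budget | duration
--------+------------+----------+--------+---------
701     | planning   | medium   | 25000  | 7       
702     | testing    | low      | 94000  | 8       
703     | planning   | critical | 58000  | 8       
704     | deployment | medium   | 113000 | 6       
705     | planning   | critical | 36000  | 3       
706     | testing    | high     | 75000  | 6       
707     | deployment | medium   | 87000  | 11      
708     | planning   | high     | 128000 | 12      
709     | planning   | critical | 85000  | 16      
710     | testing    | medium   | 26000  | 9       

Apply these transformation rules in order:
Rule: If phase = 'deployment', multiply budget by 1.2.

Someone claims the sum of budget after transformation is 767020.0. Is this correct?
No, the correct result is 767000.0.

Step 1: Calculate the correct sum after transformation
Step 2: Apply multiplier 1.2 to records where phase = 'deployment'
Step 3: Correct result = 767000.0
Step 4: Claimed result = 767020.0
Step 5: 767000.0 ≠ 767020.0
Conclusion: The claimed result is incorrect. The correct answer is 767000.0.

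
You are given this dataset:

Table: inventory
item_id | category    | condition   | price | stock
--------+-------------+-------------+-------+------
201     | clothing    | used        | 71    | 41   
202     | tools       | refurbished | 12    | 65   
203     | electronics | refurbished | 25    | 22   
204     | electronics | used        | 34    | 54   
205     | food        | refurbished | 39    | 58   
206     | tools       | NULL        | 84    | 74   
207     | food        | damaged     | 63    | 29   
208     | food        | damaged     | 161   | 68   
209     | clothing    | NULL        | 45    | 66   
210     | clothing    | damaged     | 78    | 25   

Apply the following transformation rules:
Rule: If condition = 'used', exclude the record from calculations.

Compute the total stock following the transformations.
407

Step 1: Identify records where condition = 'used'
Step 2: The excluded records sum to 95
Step 3: Original total stock = 502
Step 4: Remaining total = 502 - 95 = 407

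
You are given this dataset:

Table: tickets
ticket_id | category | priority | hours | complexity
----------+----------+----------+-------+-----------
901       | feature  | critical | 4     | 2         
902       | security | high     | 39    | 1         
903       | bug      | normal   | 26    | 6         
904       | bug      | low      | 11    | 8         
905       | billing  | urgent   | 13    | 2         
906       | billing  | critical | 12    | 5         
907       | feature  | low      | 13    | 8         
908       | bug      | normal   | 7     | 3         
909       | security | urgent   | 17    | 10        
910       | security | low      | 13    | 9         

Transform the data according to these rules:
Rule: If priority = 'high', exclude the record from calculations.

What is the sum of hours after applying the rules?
116

Step 1: Identify records where priority = 'high'
Step 2: The excluded records sum to 39
Step 3: Original total hours = 155
Step 4: Remaining total = 155 - 39 = 116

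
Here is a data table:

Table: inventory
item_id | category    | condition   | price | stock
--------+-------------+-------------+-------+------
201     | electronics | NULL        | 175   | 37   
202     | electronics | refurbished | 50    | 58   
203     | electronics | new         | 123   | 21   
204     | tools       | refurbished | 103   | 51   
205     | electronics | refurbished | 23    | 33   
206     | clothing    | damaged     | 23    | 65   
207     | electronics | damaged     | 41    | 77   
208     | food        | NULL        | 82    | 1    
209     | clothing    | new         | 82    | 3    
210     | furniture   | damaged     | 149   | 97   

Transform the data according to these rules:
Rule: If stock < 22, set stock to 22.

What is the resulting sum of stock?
484

Step 1: 3 records have stock < 22
Step 2: These records originally summed to 25
Step 3: After setting to minimum: 3 × 22 = 66
Step 4: Unaffected records sum: 418
Step 5: Final sum = 66 + 418 = 484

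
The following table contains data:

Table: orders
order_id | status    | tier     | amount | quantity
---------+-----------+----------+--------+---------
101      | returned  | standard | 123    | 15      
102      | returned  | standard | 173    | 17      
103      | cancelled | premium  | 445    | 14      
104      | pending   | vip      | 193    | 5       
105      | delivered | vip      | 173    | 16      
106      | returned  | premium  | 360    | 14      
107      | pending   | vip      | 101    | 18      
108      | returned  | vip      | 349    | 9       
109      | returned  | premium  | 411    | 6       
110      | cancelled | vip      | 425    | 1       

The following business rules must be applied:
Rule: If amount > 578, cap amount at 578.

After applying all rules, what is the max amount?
445

Step 1: Original maximum amount = 445
Step 2: Check cap of 578 against maximum
Step 3: No records exceed the cap (max 445 <= cap 578), so no capping applies
Step 4: Maximum after transformation = 445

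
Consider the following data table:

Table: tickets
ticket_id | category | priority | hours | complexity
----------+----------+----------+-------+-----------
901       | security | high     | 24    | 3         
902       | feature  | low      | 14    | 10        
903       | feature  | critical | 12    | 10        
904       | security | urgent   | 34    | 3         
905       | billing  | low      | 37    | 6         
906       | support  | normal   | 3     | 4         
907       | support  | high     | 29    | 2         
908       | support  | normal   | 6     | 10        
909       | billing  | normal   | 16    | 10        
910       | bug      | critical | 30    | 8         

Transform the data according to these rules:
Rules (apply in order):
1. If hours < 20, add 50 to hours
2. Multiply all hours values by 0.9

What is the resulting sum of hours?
409.5

Step 1: Apply Rule 1 - Add 50 to records with hours < 20
  - 5 records affected: 51 + (5 × 50) = 301
  - Unaffected records: 154
  - Sum after Rule 1: 455
Step 2: Apply Rule 2 - Multiply all by 0.9
  - 455 × 0.9 = 409.5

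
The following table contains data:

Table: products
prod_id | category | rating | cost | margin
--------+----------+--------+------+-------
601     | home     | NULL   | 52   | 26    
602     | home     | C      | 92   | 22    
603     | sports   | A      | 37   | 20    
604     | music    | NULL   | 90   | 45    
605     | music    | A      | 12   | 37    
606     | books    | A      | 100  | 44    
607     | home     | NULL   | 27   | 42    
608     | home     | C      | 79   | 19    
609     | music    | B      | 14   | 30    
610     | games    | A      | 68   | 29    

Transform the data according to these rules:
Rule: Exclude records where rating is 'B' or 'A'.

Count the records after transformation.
5

Step 1: Count records to exclude
  - 1 (B) + 4 (A) = 5 records
Step 2: Total records: 10
Step 3: Remaining = 10 - 5 = 5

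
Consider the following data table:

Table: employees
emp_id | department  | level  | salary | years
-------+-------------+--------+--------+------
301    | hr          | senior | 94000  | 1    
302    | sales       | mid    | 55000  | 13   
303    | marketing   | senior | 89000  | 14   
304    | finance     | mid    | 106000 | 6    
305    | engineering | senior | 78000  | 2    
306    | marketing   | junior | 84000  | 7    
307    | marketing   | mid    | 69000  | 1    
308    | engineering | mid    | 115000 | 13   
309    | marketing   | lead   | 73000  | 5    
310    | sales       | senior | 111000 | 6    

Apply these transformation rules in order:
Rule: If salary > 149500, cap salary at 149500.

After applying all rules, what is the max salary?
115000

Step 1: Original maximum salary = 115000
Step 2: Check cap of 149500 against maximum
Step 3: No records exceed the cap (max 115000 <= cap 149500), so no capping applies
Step 4: Maximum after transformation = 115000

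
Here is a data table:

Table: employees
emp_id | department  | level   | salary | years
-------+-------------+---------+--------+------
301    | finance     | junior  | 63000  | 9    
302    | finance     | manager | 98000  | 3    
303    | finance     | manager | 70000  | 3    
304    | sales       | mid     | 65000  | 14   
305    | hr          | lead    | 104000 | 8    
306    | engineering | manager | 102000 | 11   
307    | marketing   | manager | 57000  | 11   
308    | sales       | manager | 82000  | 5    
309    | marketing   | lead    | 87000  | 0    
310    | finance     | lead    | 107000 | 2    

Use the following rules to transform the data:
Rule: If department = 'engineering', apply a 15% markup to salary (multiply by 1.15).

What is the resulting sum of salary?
850300.0

Step 1: Records with department = 'engineering' have total salary = 102000
Step 2: Apply multiplier: 102000 × 1.15 = 117300.0
Step 3: Other records total: 733000
Step 4: Final sum = 117300.0 + 733000 = 850300.0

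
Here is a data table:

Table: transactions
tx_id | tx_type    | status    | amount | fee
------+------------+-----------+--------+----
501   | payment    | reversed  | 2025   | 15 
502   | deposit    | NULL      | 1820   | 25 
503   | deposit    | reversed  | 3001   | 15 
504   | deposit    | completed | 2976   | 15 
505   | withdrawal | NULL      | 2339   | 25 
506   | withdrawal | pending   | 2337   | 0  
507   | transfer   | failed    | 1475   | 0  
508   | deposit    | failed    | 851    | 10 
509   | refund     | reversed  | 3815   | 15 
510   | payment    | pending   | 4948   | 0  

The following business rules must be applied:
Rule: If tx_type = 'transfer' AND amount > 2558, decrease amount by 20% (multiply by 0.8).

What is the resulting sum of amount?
25587

Step 1: Find records where tx_type = 'transfer' AND amount > 2558
Step 2: 0 records match, summing to 0
Step 3: After multiplier: 0 × 0.8 = 0.0
Step 4: Unaffected records sum: 25587
Step 5: Final sum = 0.0 + 25587 = 25587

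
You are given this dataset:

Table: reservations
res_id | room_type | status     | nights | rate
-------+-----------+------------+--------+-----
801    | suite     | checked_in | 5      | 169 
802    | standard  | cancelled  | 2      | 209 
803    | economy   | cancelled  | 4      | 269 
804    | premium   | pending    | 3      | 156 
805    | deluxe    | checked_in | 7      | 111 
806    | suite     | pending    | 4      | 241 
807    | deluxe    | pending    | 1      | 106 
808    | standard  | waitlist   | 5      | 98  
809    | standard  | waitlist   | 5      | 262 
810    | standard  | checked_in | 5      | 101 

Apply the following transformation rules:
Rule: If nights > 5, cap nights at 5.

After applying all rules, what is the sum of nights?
39

Step 1: 1 records have nights > 5
Step 2: These records originally summed to 7
Step 3: After capping: 1 × 5 = 5
Step 4: Unaffected records sum: 34
Step 5: Final sum = 5 + 34 = 39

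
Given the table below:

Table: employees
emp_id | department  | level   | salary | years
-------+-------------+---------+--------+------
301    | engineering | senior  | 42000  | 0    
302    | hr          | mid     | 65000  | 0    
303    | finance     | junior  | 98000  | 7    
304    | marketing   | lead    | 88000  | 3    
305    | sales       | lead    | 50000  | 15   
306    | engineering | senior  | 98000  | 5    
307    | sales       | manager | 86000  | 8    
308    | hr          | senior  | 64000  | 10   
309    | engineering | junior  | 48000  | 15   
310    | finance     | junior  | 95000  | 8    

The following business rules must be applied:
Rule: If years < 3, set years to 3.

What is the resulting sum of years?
77

Step 1: 2 records have years < 3
Step 2: These records originally summed to 0
Step 3: After setting to minimum: 2 × 3 = 6
Step 4: Unaffected records sum: 71
Step 5: Final sum = 6 + 71 = 77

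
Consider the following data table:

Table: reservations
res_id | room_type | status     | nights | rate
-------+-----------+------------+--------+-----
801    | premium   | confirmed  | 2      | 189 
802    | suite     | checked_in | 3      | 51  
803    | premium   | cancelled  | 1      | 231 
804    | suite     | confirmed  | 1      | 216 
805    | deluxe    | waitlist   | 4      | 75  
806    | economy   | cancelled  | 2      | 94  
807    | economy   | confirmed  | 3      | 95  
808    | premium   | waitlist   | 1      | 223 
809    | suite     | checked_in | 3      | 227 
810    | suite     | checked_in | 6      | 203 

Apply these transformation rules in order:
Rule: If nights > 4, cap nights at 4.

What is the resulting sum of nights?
24

Step 1: 1 records have nights > 4
Step 2: These records originally summed to 6
Step 3: After capping: 1 × 4 = 4
Step 4: Unaffected records sum: 20
Step 5: Final sum = 4 + 20 = 24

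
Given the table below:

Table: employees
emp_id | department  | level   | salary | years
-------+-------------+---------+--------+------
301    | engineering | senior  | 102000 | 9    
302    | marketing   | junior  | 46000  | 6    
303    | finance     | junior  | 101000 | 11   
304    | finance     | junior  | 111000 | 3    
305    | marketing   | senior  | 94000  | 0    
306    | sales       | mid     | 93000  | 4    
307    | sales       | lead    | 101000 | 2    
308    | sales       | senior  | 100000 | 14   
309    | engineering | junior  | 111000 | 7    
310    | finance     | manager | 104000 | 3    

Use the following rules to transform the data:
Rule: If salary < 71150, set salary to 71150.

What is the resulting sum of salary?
988150

Step 1: 1 records have salary < 71150
Step 2: These records originally summed to 46000
Step 3: After setting to minimum: 1 × 71150 = 71150
Step 4: Unaffected records sum: 917000
Step 5: Final sum = 71150 + 917000 = 988150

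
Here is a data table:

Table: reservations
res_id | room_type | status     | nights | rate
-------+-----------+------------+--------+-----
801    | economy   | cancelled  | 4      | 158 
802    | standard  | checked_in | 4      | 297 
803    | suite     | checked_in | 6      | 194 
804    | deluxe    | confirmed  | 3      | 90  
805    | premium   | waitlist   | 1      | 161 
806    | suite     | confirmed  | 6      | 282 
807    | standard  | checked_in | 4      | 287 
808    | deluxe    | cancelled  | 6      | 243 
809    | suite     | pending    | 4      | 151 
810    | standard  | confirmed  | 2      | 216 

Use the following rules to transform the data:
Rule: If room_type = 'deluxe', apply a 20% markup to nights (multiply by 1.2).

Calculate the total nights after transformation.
41.8

Step 1: Records with room_type = 'deluxe' have total nights = 9
Step 2: Apply multiplier: 9 × 1.2 = 10.8
Step 3: Other records total: 31
Step 4: Final sum = 10.8 + 31 = 41.8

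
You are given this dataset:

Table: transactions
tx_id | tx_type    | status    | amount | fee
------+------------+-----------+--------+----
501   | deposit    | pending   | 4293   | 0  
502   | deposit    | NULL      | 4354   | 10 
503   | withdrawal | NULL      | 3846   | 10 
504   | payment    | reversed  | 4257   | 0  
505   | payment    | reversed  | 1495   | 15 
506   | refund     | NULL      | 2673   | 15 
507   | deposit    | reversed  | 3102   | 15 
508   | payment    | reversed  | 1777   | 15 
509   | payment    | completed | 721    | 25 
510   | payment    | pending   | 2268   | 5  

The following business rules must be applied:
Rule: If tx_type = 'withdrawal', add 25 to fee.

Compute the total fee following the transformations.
135

Step 1: Count records where tx_type = 'withdrawal': 1
Step 2: Total bonus added: 1 × 25 = 25
Step 3: Original sum of fee: 110
Step 4: Final sum = 110 + 25 = 135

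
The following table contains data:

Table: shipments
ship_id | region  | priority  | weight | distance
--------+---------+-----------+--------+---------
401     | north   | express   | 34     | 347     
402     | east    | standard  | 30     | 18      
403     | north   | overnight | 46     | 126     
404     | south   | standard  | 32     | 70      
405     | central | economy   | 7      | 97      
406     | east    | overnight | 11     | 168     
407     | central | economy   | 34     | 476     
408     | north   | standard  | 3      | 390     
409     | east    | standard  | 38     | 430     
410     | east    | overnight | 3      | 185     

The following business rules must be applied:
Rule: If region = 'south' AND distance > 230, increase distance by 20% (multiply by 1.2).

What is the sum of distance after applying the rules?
2307

Step 1: Find records where region = 'south' AND distance > 230
Step 2: 0 records match, summing to 0
Step 3: After multiplier: 0 × 1.2 = 0.0
Step 4: Unaffected records sum: 2307
Step 5: Final sum = 0.0 + 2307 = 2307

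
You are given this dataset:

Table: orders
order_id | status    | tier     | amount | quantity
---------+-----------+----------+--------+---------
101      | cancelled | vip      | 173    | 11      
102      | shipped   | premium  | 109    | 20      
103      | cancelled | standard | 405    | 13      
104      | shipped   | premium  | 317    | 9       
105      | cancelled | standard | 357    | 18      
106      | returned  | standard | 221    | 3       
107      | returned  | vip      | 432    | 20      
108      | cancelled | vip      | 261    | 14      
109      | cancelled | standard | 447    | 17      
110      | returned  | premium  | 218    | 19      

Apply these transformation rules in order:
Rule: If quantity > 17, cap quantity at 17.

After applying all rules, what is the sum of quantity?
135

Step 1: 4 records have quantity > 17
Step 2: These records originally summed to 77
Step 3: After capping: 4 × 17 = 68
Step 4: Unaffected records sum: 67
Step 5: Final sum = 68 + 67 = 135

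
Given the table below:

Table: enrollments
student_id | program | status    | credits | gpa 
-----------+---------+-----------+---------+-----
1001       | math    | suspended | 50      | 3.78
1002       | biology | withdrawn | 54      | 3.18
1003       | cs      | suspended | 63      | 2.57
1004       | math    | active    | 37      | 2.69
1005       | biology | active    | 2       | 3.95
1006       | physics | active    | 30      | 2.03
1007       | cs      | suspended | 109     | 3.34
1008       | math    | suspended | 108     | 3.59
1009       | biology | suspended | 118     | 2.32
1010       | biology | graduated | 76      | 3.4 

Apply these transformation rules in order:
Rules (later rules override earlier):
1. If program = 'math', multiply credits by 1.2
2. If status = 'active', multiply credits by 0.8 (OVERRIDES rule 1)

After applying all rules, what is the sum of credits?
664.8

Step 1: Rule 2 takes priority for records with status = 'active'
  - 3 records: 69 × 0.8 = 55.2
Step 2: Rule 1 applies to remaining records with program = 'math'
  - 2 records: 158 × 1.2 = 189.6
Step 3: Other records unchanged: 420
Step 4: Final sum = 55.2 + 189.6 + 420 = 664.8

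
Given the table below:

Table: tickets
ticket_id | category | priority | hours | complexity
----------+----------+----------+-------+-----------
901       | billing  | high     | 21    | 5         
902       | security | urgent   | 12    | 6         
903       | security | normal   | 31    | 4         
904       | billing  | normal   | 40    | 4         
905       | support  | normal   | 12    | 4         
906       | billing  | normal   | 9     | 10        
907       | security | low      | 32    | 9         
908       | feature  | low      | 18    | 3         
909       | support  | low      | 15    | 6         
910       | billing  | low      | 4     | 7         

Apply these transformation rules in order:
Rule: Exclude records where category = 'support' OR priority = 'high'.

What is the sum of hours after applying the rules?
146

Step 1: Find records where category = 'support' OR priority = 'high'
Step 2: 3 records match, summing to 48
Step 3: Original sum: 194
Step 4: Remaining sum = 194 - 48 = 146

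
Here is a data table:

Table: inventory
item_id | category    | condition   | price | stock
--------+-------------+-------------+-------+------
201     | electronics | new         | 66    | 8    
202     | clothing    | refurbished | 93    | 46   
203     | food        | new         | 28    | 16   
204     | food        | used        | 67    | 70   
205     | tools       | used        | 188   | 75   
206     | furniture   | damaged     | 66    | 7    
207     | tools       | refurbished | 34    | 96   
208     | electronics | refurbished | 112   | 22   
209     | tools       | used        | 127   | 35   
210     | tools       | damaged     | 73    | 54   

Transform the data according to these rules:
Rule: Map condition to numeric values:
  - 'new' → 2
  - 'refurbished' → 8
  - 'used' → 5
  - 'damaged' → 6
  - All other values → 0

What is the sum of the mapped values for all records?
55

Step 1: Apply mapping to each record
Step 2: Count by status:
  'new': 2 records × 2 = 4
  'refurbished': 3 records × 8 = 24
  'used': 3 records × 5 = 15
  'damaged': 2 records × 6 = 12
Step 3: Sum all mapped values = 55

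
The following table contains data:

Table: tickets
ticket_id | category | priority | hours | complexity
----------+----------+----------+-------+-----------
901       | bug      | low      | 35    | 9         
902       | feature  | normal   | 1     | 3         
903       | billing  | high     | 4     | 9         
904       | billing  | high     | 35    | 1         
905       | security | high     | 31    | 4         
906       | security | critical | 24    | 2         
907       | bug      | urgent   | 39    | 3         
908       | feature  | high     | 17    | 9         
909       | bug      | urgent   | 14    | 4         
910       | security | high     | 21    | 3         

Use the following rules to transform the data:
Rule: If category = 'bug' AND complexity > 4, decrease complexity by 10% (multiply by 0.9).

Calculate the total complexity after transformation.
46.1

Step 1: Find records where category = 'bug' AND complexity > 4
Step 2: 1 records match, summing to 9
Step 3: After multiplier: 9 × 0.9 = 8.1
Step 4: Unaffected records sum: 38
Step 5: Final sum = 8.1 + 38 = 46.1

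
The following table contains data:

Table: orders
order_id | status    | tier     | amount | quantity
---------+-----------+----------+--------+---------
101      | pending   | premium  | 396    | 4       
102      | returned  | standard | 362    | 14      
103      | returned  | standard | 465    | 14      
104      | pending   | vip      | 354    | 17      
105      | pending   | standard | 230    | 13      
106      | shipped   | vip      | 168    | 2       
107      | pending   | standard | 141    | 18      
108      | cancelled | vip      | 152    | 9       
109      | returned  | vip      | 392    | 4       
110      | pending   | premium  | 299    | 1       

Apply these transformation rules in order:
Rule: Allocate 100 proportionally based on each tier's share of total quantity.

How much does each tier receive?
premium: 5.21, standard: 61.46, vip: 33.33

Step 1: Calculate total quantity = 96
Step 2: Calculate each tier's proportion:
  premium: 5/96 = 5.21% → 5.21
  standard: 59/96 = 61.46% → 61.46
  vip: 32/96 = 33.33% → 33.33
Step 3: Verify: sum of allocations ≈ 100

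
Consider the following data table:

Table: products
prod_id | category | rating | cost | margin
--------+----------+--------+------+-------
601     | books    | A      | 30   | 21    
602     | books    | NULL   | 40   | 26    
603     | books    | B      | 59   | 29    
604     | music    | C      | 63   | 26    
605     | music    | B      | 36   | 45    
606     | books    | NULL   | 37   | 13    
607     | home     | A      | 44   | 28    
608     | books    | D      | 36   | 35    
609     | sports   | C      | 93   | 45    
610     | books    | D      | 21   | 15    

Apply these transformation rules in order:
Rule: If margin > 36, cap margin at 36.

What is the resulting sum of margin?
265

Step 1: 2 records have margin > 36
Step 2: These records originally summed to 90
Step 3: After capping: 2 × 36 = 72
Step 4: Unaffected records sum: 193
Step 5: Final sum = 72 + 193 = 265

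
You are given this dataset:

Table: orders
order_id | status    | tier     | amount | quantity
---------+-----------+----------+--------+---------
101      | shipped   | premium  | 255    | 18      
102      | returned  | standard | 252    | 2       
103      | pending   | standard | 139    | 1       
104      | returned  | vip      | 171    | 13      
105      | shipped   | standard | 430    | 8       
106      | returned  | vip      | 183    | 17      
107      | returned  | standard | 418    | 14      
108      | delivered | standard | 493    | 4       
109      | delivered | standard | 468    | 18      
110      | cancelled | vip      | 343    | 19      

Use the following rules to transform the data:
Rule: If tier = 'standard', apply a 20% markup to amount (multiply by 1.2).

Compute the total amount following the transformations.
3592.0

Step 1: Records with tier = 'standard' have total amount = 2200
Step 2: Apply multiplier: 2200 × 1.2 = 2640.0
Step 3: Other records total: 952
Step 4: Final sum = 2640.0 + 952 = 3592.0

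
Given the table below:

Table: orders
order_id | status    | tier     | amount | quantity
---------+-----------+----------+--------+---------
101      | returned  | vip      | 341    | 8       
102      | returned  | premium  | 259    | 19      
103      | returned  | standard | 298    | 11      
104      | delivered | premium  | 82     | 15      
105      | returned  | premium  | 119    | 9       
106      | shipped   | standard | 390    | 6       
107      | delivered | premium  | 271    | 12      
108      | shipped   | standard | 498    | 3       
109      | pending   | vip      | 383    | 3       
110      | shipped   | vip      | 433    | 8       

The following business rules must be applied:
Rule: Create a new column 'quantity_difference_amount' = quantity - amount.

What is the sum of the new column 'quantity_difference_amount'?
-2980

Step 1: For each record, compute quantity - amount
Example calculations:
  8 - 341 = -333
  19 - 259 = -240
  11 - 298 = -287
  ...
Step 2: Sum all derived values
Step 3: Total = -2980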